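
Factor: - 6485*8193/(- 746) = 53131605/746  =  2^( - 1)*3^1*5^1 * 373^( - 1)*1297^1*2731^1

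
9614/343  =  28+ 10/343 = 28.03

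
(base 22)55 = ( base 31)3M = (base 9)137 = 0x73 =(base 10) 115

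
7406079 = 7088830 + 317249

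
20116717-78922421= -58805704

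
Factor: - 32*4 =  - 2^7  =  - 128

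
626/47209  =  626/47209=0.01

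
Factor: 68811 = 3^1*22937^1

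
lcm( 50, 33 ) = 1650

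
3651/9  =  405+ 2/3 = 405.67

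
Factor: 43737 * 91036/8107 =2^2 * 3^1*11^( - 1 )*61^1 * 67^ ( - 1)*239^1 * 2069^1 =361967412/737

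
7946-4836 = 3110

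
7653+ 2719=10372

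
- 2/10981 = - 2/10981 =- 0.00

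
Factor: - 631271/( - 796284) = 2^ ( - 2)*3^ ( - 3)* 73^ (-1)*101^( - 1 )*631271^1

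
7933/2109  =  7933/2109 = 3.76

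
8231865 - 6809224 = 1422641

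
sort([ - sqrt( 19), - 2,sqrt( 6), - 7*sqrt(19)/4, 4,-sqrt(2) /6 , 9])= [ - 7*sqrt( 19)/4, - sqrt ( 19), - 2, - sqrt( 2 )/6 , sqrt(6) , 4 , 9] 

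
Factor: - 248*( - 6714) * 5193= 8646718896 = 2^4 * 3^4 * 31^1*373^1 * 577^1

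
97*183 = 17751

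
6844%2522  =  1800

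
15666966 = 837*18718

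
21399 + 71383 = 92782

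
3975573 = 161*24693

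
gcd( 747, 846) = 9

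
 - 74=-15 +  - 59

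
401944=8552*47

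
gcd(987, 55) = 1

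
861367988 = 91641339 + 769726649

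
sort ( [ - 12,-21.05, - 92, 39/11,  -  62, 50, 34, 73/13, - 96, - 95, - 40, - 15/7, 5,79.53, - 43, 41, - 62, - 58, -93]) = [ - 96, - 95, - 93 , - 92, - 62, - 62, - 58, - 43, - 40, - 21.05, - 12,-15/7, 39/11, 5, 73/13, 34, 41, 50, 79.53 ]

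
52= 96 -44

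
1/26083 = 1/26083 = 0.00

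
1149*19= 21831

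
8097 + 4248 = 12345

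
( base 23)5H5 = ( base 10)3041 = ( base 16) BE1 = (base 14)1173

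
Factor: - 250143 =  - 3^1 *199^1 * 419^1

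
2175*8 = 17400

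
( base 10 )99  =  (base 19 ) 54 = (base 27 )3i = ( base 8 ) 143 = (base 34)2v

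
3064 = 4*766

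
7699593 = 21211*363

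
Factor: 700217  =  7^1 * 67^1*1493^1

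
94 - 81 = 13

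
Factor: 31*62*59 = 113398 = 2^1 * 31^2 *59^1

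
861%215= 1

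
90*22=1980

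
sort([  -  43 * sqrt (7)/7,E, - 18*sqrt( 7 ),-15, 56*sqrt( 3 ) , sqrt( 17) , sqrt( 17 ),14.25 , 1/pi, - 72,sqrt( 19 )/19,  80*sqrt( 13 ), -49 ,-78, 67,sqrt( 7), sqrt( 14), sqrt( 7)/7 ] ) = [ - 78, - 72,-49 , - 18 * sqrt(7 ), - 43 * sqrt( 7 )/7,-15,sqrt( 19 )/19 , 1/pi, sqrt( 7 )/7, sqrt (7 ) , E,sqrt( 14) , sqrt( 17),sqrt( 17), 14.25,67, 56 * sqrt(3 ),80*sqrt(13 ) ]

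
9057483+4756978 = 13814461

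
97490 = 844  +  96646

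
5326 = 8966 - 3640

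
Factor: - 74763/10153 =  - 81/11 = - 3^4*11^( - 1 ) 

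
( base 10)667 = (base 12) 477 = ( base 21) 1AG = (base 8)1233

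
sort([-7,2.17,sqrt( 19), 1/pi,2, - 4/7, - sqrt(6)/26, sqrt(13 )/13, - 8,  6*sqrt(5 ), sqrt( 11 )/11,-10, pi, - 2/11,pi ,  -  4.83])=[ - 10 , - 8, - 7 , - 4.83, - 4/7, - 2/11, - sqrt(6)/26, sqrt (13) /13,sqrt( 11)/11,1/pi, 2,2.17,pi, pi, sqrt(19),  6* sqrt( 5 )] 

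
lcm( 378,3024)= 3024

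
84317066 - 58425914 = 25891152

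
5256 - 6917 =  - 1661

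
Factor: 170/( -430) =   -  17^1*43^(- 1 ) = - 17/43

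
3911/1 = 3911 = 3911.00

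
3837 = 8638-4801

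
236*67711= 15979796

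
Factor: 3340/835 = 4 = 2^2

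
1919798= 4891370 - 2971572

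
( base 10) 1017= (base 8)1771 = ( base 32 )VP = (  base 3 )1101200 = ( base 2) 1111111001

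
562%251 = 60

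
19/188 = 19/188  =  0.10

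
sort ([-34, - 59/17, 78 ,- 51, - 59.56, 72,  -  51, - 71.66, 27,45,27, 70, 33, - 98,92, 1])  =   [ - 98, - 71.66,- 59.56, - 51, - 51, - 34, - 59/17, 1 , 27, 27, 33,45 , 70,72, 78, 92]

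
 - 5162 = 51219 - 56381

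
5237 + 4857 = 10094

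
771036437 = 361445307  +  409591130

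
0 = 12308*0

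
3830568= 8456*453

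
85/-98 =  - 85/98=-0.87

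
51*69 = 3519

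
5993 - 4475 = 1518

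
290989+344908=635897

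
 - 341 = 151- 492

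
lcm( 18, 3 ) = 18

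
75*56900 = 4267500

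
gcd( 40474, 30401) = 7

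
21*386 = 8106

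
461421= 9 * 51269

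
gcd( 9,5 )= 1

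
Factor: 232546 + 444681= 677227^1=677227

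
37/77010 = 37/77010 = 0.00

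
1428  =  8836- 7408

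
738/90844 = 369/45422 = 0.01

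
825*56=46200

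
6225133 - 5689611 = 535522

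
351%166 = 19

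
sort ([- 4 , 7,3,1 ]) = [ - 4, 1,3,7]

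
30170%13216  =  3738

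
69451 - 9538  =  59913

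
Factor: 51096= 2^3*3^1 * 2129^1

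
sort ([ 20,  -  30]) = [ - 30,20 ]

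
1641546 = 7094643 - 5453097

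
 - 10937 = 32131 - 43068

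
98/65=98/65  =  1.51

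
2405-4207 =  - 1802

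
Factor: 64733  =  19^1*3407^1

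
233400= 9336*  25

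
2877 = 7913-5036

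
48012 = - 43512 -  - 91524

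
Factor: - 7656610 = - 2^1*  5^1*13^1*58897^1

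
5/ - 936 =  - 5/936 = -  0.01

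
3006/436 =6 + 195/218= 6.89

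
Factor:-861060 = -2^2*3^1*5^1*113^1*127^1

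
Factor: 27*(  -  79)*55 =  - 3^3*5^1*11^1*79^1 = - 117315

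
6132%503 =96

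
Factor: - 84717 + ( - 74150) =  - 158867 = - 158867^1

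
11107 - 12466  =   - 1359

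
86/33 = 2 + 20/33 =2.61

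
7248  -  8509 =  - 1261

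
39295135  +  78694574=117989709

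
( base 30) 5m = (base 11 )147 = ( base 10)172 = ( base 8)254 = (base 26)6g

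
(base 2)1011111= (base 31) 32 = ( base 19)50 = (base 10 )95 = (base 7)164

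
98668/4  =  24667 = 24667.00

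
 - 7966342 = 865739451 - 873705793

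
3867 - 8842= - 4975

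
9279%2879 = 642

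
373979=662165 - 288186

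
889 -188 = 701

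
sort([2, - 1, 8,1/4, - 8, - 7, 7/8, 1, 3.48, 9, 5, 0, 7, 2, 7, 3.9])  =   [ - 8, - 7, - 1 , 0,1/4,7/8 , 1, 2, 2, 3.48, 3.9, 5 , 7, 7, 8,9 ]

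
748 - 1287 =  - 539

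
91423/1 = 91423 = 91423.00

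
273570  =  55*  4974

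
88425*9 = 795825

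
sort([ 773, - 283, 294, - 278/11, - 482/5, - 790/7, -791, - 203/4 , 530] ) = [-791, - 283, - 790/7, - 482/5 , - 203/4, - 278/11,294,530, 773]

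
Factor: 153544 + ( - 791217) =-41^1*103^1*151^1  =  - 637673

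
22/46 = 11/23  =  0.48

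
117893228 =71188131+46705097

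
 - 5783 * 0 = 0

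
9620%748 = 644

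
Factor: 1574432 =2^5 * 49201^1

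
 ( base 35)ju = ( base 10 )695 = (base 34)kf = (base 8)1267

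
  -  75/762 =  - 25/254 = - 0.10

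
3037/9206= 3037/9206 = 0.33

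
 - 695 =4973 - 5668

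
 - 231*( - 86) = 19866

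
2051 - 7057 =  - 5006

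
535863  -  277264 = 258599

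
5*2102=10510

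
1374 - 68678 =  -67304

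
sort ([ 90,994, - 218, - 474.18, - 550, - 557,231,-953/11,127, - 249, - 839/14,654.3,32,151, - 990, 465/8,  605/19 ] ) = [ - 990, - 557, - 550, - 474.18, - 249, - 218, - 953/11, - 839/14, 605/19,32,  465/8,90, 127,151, 231, 654.3,994 ]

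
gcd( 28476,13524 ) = 84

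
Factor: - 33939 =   -  3^4*419^1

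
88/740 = 22/185 = 0.12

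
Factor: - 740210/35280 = - 74021/3528=-  2^(-3 )*3^(-2)*7^( -2 )*74021^1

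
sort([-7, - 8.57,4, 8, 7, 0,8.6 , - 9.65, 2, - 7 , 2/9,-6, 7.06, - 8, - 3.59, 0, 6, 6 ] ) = [ - 9.65, - 8.57 ,-8, - 7,-7 , - 6  ,-3.59, 0 , 0, 2/9, 2, 4, 6, 6, 7,  7.06, 8,  8.6]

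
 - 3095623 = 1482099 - 4577722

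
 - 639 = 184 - 823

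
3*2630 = 7890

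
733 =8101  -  7368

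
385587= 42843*9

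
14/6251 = 2/893 = 0.00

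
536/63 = 8+32/63 = 8.51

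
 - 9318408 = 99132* ( - 94 ) 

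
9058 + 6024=15082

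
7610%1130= 830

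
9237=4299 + 4938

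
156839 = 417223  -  260384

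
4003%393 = 73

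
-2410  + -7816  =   - 10226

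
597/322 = 597/322 = 1.85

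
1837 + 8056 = 9893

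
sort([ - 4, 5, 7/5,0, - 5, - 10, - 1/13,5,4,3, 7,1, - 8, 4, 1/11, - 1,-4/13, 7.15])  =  [-10, - 8, - 5, - 4, - 1, - 4/13, - 1/13,  0, 1/11,1, 7/5,3, 4,4, 5,  5,7, 7.15]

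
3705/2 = 3705/2 = 1852.50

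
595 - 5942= - 5347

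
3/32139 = 1/10713 = 0.00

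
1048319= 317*3307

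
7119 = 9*791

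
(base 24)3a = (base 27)31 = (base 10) 82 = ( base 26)34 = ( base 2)1010010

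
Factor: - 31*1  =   - 31^1  =  - 31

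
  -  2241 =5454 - 7695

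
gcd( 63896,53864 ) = 8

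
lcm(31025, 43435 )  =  217175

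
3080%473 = 242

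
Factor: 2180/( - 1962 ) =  - 2^1*3^( - 2 )*5^1 = - 10/9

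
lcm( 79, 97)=7663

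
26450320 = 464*57005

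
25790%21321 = 4469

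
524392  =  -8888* ( - 59) 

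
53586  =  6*8931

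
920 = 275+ 645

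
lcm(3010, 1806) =9030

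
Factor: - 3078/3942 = - 57/73 =-  3^1 * 19^1 * 73^(-1)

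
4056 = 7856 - 3800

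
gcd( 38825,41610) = 5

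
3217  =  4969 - 1752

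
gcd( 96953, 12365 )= 1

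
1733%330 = 83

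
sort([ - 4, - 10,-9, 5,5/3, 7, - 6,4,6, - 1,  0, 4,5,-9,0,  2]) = [ - 10, - 9, - 9, - 6, - 4,  -  1,0, 0,5/3, 2,4,4, 5,5,6 , 7 ] 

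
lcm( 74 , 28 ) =1036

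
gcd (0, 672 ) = 672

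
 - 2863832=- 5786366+2922534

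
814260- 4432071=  - 3617811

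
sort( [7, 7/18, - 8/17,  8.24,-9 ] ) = [ - 9,- 8/17,  7/18, 7, 8.24]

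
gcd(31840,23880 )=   7960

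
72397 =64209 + 8188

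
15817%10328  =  5489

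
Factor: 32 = 2^5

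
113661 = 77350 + 36311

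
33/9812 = 3/892 = 0.00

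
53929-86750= - 32821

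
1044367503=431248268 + 613119235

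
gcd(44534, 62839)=7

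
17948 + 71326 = 89274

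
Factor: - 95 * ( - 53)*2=2^1*5^1*19^1 * 53^1 = 10070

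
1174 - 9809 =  -8635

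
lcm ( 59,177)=177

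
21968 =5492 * 4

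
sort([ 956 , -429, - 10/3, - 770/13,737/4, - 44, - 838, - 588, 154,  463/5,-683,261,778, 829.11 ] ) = [ - 838,-683 ,-588, - 429,-770/13, - 44, - 10/3, 463/5,154 , 737/4, 261,778,829.11,956]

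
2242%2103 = 139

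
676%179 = 139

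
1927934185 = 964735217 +963198968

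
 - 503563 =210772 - 714335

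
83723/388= 215 + 303/388 = 215.78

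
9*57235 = 515115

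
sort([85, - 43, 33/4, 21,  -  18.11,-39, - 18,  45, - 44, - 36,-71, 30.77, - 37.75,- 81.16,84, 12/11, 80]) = [ - 81.16,-71,- 44, - 43, - 39, - 37.75, - 36,  -  18.11, - 18,12/11,33/4,21, 30.77,45 , 80,84,85]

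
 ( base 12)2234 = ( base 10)3784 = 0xEC8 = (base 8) 7310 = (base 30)464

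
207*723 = 149661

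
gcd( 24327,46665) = 153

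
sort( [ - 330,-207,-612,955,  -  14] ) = [ - 612, - 330, - 207, - 14,955]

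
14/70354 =7/35177 = 0.00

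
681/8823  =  227/2941 = 0.08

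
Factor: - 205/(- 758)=2^( - 1)*5^1 * 41^1 * 379^( - 1 ) 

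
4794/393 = 12 + 26/131 = 12.20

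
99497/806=123 + 359/806 = 123.45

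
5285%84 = 77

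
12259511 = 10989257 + 1270254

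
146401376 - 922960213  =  -776558837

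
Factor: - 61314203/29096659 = -127^1*2237^( - 1) * 13007^( - 1) * 482789^1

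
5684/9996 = 29/51 = 0.57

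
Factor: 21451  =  19^1*1129^1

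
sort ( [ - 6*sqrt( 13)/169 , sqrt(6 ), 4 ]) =[ - 6*sqrt( 13) /169 , sqrt( 6), 4] 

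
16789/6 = 16789/6  =  2798.17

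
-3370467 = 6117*( - 551)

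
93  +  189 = 282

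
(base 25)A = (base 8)12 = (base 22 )A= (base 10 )10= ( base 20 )a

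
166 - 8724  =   - 8558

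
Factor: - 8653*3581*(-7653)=3^1*17^1*509^1*2551^1 * 3581^1 = 237138865629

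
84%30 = 24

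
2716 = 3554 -838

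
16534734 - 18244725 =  - 1709991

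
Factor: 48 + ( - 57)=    - 9 = - 3^2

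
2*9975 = 19950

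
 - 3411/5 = -683 + 4/5 = - 682.20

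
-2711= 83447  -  86158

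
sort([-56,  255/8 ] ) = [ - 56,255/8] 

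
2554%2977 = 2554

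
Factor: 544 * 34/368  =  1156/23 = 2^2 * 17^2* 23^( - 1) 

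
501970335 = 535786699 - 33816364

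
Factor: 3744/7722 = 2^4*3^(-1 ) * 11^(  -  1) = 16/33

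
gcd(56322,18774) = 18774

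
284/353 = 284/353 = 0.80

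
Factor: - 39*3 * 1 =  - 3^2*13^1 = - 117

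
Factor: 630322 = 2^1*7^1 * 11^1*4093^1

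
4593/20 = 229 + 13/20 = 229.65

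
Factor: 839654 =2^1*419827^1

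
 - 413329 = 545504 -958833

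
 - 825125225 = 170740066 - 995865291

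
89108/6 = 14851 + 1/3= 14851.33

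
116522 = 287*406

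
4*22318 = 89272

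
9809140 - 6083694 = 3725446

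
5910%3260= 2650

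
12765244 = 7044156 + 5721088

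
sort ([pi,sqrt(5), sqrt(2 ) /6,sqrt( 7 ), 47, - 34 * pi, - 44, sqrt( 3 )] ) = [ - 34*pi,-44,sqrt( 2)/6, sqrt ( 3),sqrt( 5),sqrt(7 ), pi, 47]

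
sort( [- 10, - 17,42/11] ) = [-17, - 10,42/11 ]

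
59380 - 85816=-26436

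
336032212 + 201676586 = 537708798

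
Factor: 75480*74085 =5591935800 = 2^3*3^2*5^2*11^1*17^1* 37^1 *449^1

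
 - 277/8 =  - 35 + 3/8 = - 34.62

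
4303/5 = 4303/5 = 860.60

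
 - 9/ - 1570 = 9/1570 = 0.01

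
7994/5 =1598+4/5 = 1598.80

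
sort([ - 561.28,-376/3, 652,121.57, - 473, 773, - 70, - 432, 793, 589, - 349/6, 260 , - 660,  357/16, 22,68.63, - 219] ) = [-660, - 561.28, - 473, - 432 , - 219,-376/3, - 70, - 349/6 , 22, 357/16, 68.63, 121.57, 260, 589, 652,  773 , 793] 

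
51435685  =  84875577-33439892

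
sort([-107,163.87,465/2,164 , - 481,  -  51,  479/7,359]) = [ - 481,-107,-51, 479/7,163.87,164,465/2,359] 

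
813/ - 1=  -  813+ 0/1= - 813.00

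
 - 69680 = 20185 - 89865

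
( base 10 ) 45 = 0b101101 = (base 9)50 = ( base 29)1G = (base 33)1C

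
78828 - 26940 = 51888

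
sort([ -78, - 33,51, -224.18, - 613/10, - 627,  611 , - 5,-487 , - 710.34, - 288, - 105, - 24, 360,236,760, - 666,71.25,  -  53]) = [ - 710.34, - 666,- 627, - 487, - 288, - 224.18,-105,  -  78, - 613/10, - 53, - 33, - 24, - 5,51,71.25,236 , 360,611,760] 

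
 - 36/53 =- 1+17/53 = - 0.68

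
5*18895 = 94475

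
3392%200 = 192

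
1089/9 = 121 = 121.00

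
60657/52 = 60657/52 = 1166.48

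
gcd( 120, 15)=15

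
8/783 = 8/783 = 0.01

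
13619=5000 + 8619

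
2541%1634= 907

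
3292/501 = 6 + 286/501 = 6.57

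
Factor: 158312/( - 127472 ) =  - 2^( - 1 )*7^1*11^1*31^ ( - 1 ) = - 77/62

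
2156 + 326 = 2482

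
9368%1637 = 1183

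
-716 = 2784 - 3500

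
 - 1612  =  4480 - 6092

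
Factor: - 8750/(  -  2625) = 10/3 = 2^1*3^( - 1)*5^1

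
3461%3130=331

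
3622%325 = 47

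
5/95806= 5/95806 = 0.00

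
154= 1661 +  - 1507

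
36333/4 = 9083 + 1/4 = 9083.25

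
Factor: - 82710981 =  -3^2*41^1*224149^1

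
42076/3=42076/3 =14025.33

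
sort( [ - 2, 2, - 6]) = [ - 6 , - 2, 2]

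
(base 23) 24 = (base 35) 1F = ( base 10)50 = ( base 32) 1I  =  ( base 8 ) 62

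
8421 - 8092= 329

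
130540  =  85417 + 45123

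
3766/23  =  163 + 17/23 = 163.74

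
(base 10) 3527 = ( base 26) 55H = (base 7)13166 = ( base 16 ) DC7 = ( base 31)3ko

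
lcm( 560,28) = 560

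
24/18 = 1 + 1/3 = 1.33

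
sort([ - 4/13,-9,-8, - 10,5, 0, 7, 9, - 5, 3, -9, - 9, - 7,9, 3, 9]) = [  -  10, - 9,- 9, - 9 , - 8, - 7,-5,- 4/13,0,3,3,5,7,9,9,9]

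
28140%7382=5994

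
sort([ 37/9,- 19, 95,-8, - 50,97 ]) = [ - 50,-19,-8,37/9, 95,97] 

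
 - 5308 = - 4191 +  - 1117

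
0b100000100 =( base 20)D0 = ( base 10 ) 260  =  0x104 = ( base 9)318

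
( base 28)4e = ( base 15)86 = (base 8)176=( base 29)4A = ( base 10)126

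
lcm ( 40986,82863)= 3811698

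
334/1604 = 167/802 = 0.21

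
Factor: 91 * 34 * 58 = 179452 = 2^2*7^1*13^1* 17^1*29^1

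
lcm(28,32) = 224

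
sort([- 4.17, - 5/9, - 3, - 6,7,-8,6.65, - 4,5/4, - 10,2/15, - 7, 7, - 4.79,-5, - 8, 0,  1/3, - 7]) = [ - 10, - 8, - 8,  -  7,- 7,  -  6 , - 5 ,-4.79,-4.17,  -  4, - 3,- 5/9,0,2/15, 1/3,  5/4, 6.65,7,7] 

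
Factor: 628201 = 7^1 * 17^1*5279^1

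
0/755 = 0 =0.00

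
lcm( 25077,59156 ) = 2307084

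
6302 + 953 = 7255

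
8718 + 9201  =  17919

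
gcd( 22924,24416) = 4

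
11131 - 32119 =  - 20988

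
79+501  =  580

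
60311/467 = 129  +  68/467 = 129.15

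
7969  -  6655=1314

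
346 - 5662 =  - 5316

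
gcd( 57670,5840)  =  730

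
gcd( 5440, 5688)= 8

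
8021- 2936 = 5085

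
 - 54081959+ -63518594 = -117600553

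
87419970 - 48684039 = 38735931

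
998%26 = 10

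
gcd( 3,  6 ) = 3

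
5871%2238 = 1395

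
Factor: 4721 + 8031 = 12752 = 2^4  *  797^1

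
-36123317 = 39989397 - 76112714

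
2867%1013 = 841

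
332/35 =332/35 = 9.49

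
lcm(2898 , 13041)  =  26082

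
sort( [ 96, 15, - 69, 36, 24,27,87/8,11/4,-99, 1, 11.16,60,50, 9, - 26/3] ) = [ - 99, -69, - 26/3,1, 11/4,9, 87/8, 11.16,15,24,27 , 36,50 , 60,96 ] 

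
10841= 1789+9052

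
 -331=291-622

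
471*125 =58875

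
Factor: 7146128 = 2^4 *11^1*19^1*2137^1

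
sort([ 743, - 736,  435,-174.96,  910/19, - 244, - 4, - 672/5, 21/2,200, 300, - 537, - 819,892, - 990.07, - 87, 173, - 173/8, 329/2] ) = [ -990.07, - 819, -736, - 537, - 244, - 174.96,  -  672/5, - 87, - 173/8, - 4,  21/2, 910/19,329/2,  173,200,300,435, 743, 892 ] 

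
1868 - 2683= -815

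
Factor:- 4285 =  - 5^1*857^1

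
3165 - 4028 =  - 863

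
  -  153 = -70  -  83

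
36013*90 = 3241170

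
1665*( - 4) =-6660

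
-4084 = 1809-5893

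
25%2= 1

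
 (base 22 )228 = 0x3FC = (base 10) 1020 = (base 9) 1353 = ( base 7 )2655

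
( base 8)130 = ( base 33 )2M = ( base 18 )4g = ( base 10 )88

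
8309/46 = 8309/46=180.63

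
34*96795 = 3291030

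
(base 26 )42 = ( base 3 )10221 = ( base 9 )127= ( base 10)106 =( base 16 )6A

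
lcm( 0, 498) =0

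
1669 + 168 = 1837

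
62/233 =62/233 = 0.27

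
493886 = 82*6023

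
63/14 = 4 + 1/2=4.50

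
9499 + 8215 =17714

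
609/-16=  - 609/16 =- 38.06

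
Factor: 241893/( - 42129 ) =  - 867/151 = - 3^1 * 17^2*151^(- 1 )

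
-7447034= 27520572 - 34967606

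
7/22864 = 7/22864 = 0.00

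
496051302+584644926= 1080696228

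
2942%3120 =2942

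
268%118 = 32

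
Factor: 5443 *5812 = 31634716 = 2^2*1453^1*5443^1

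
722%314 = 94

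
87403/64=87403/64 = 1365.67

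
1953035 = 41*47635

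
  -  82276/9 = -9142 + 2/9 = - 9141.78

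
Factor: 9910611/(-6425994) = - 3303537/2141998 = - 2^( -1 )*3^1*29^( - 1)*36931^( - 1)*1101179^1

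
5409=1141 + 4268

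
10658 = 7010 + 3648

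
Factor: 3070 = 2^1*5^1*307^1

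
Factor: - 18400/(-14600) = 92/73 = 2^2*23^1*73^( - 1) 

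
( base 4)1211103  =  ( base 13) 2C49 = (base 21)EEF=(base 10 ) 6483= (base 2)1100101010011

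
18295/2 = 9147+1/2= 9147.50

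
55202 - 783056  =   - 727854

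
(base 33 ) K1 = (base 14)353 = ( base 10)661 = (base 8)1225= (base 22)181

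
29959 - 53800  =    -  23841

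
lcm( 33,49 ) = 1617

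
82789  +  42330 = 125119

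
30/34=15/17 = 0.88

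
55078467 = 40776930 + 14301537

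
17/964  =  17/964=0.02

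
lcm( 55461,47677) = 2717589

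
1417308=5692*249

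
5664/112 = 354/7=50.57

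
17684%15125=2559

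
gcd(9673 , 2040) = 17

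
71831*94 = 6752114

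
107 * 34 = 3638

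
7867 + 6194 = 14061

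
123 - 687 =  - 564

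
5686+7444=13130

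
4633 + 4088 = 8721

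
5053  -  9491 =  - 4438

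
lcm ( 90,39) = 1170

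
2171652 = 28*77559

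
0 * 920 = 0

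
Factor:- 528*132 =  - 2^6 * 3^2 * 11^2 = - 69696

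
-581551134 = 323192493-904743627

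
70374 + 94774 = 165148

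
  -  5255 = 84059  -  89314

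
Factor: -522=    - 2^1*3^2*29^1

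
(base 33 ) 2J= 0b1010101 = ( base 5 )320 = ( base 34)2H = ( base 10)85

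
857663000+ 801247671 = 1658910671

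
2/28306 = 1/14153=0.00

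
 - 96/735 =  - 1 + 213/245 = - 0.13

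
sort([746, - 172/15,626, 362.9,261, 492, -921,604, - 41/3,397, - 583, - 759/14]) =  [ - 921,- 583, - 759/14, - 41/3,  -  172/15,261,362.9, 397,492,  604,626,746 ]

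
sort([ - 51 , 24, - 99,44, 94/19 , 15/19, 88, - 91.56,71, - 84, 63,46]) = [ - 99, - 91.56, - 84, - 51,  15/19, 94/19, 24,44, 46,63,71, 88]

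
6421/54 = 6421/54 = 118.91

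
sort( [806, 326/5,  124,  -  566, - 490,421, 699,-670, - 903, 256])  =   [  -  903, - 670, - 566,  -  490,326/5,124,  256,421, 699,806] 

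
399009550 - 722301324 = -323291774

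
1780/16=445/4=   111.25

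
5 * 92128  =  460640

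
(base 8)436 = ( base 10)286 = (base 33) 8m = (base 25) BB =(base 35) 86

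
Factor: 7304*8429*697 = 42911094952 = 2^3*11^1 * 17^1*41^1  *83^1*8429^1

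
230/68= 3 + 13/34 = 3.38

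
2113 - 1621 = 492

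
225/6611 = 225/6611 = 0.03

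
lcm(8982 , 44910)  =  44910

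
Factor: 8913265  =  5^1*197^1 * 9049^1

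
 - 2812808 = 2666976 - 5479784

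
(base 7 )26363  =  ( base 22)ecc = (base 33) 6FN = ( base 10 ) 7052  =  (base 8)15614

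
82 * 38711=3174302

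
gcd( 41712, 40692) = 12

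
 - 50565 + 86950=36385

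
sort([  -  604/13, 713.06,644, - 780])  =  [- 780, - 604/13, 644,713.06]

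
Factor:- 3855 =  -3^1*5^1*257^1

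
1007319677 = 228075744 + 779243933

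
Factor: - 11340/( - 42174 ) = 210/781 = 2^1*3^1*5^1 * 7^1*11^( - 1 )* 71^( - 1 )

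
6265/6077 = 6265/6077 = 1.03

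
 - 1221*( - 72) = 87912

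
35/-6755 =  - 1 + 192/193=- 0.01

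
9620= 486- -9134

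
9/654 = 3/218 = 0.01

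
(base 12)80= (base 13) 75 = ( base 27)3f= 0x60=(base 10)96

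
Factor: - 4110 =- 2^1*3^1*5^1*137^1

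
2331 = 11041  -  8710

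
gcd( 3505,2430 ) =5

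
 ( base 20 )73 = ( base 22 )6B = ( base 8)217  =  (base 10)143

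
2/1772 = 1/886 = 0.00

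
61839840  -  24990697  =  36849143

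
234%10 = 4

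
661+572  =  1233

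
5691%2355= 981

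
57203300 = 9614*5950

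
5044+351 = 5395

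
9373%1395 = 1003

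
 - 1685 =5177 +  - 6862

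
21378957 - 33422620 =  - 12043663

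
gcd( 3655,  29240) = 3655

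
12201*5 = 61005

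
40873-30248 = 10625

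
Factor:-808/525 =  - 2^3*3^( - 1)*5^( - 2 ) * 7^( -1 )*101^1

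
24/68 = 6/17 =0.35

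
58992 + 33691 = 92683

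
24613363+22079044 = 46692407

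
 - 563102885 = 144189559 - 707292444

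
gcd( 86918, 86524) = 2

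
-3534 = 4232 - 7766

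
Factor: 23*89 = 2047= 23^1  *  89^1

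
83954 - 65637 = 18317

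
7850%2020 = 1790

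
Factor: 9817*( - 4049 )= - 4049^1*9817^1=- 39749033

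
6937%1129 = 163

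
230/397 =230/397 = 0.58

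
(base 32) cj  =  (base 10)403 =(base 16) 193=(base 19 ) 124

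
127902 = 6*21317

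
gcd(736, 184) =184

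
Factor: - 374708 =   -  2^2*113^1*829^1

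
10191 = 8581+1610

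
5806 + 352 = 6158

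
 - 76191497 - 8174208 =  - 84365705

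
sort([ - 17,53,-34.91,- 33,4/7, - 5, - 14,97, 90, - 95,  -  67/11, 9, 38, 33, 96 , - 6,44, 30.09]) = [ - 95, - 34.91, - 33, - 17, - 14, - 67/11, - 6 ,-5,4/7, 9 , 30.09, 33,38, 44,  53,90 , 96,  97]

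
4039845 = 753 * 5365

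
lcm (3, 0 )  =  0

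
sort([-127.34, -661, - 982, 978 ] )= [ - 982, - 661, - 127.34 , 978 ] 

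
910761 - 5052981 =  - 4142220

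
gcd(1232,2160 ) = 16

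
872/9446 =436/4723 = 0.09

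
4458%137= 74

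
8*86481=691848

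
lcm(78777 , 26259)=78777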